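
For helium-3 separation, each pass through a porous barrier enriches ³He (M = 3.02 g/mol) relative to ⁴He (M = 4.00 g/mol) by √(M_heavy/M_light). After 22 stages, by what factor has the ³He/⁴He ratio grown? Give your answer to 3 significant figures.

Each stage multiplies the ratio by α = √(4.00/3.02), so after 22 stages the overall factor is α^22 = (4.00/3.02)^(22/2).
= 1.32450^11 = 22.0.

22.0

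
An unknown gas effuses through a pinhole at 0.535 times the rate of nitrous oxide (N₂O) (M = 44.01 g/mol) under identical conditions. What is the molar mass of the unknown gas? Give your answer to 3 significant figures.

154 g/mol

By Graham's law, rate_X/rate_N₂O = √(M_N₂O/M_X).
0.535 = √(44.01/M_X)
M_X = 44.01 / 0.535² = 44.01 / 0.2862 = 154 g/mol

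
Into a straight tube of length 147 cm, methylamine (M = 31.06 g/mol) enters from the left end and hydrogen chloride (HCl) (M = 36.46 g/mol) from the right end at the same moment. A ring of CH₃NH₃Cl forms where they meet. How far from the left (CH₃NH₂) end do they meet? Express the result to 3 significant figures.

In equal time, each gas travels a distance ∝ its rate ∝ 1/√M, so d_CH₃NH₂/d_HCl = √(M_HCl/M_CH₃NH₂) = √(36.46/31.06) = 1.083.
With d_CH₃NH₂ + d_HCl = 147 cm, d_HCl = 147/(1 + 1.083) = 70.56 cm.
d_CH₃NH₂ = 147 − 70.56 = 76.4 cm.

76.4 cm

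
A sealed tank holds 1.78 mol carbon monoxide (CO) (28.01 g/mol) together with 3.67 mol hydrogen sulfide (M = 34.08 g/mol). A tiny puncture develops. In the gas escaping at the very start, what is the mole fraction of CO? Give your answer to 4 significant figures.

0.3485

The effusion rate of species i is ∝ p_i/√M_i ∝ n_i/√M_i.
Mole fraction of CO in the effusate = (n_CO/√M_CO) / (n_CO/√M_CO + n_H₂S/√M_H₂S)
= (1.78/√28.01) / (1.78/√28.01 + 3.67/√34.08) = 0.3363/(0.3363 + 0.6287) = 0.3485.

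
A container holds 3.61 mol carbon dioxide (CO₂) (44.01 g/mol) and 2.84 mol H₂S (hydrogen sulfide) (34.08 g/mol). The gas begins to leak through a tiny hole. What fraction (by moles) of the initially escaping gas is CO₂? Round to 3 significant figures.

0.528

Each component's effusion rate ∝ (its partial pressure)·(1/√M) ∝ n_i/√M_i.
So x_CO₂ in the escaping gas = (n_CO₂/√M_CO₂) / Σ(n_i/√M_i)
= (3.61/√44.01) / (3.61/√44.01 + 2.84/√34.08) = 0.5442/(0.5442 + 0.4865) = 0.528.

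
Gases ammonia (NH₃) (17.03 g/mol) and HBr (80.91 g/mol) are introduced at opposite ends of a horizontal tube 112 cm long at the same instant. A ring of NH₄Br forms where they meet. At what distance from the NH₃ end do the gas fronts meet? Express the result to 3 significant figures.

76.8 cm

Graham's law gives d_NH₃/d_HBr = rate_NH₃/rate_HBr = √(M_HBr/M_NH₃) = √(80.91/17.03) = 2.180.
With d_NH₃ + d_HBr = 112 cm, d_HBr = 112/(1 + 2.180) = 35.22 cm.
d_NH₃ = 112 − 35.22 = 76.8 cm.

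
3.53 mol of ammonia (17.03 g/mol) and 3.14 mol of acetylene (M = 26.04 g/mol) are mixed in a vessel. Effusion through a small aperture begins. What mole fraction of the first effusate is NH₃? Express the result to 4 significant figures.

Effusion rate of each component ∝ n_i/√M_i (partial pressure × 1/√M).
x_NH₃(eff) = (n_NH₃/√M_NH₃) / (n_NH₃/√M_NH₃ + n_C₂H₂/√M_C₂H₂)
= (3.53/√17.03) / (3.53/√17.03 + 3.14/√26.04) = 0.8554/(0.8554 + 0.6153) = 0.5816.

0.5816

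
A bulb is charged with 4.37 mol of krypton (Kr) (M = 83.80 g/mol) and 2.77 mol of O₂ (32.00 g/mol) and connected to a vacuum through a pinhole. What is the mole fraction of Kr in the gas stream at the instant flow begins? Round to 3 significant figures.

0.494

Each component's effusion rate ∝ (its partial pressure)·(1/√M) ∝ n_i/√M_i.
So x_Kr in the escaping gas = (n_Kr/√M_Kr) / Σ(n_i/√M_i)
= (4.37/√83.80) / (4.37/√83.80 + 2.77/√32.00) = 0.4774/(0.4774 + 0.4897) = 0.494.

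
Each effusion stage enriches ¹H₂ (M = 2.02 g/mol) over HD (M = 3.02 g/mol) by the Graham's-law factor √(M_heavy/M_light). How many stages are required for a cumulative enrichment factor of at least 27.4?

17

Single-stage factor α = √(3.02/2.02), so ln α = ½ ln(1.49505) = 0.2011.
Need α^N ≥ 27.4 ⇒ N ≥ ln(27.4) / ln α = 3.311 / 0.2011 = 16.46.
Rounding up, N = 17 stages.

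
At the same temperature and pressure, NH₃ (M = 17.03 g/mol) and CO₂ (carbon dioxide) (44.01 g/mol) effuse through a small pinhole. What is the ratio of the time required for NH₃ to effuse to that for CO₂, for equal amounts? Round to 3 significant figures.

0.622

Since effusion rate ∝ 1/√M, t_NH₃/t_CO₂ = √(M_NH₃/M_CO₂) = √(17.03/44.01) = √0.3870 = 0.622.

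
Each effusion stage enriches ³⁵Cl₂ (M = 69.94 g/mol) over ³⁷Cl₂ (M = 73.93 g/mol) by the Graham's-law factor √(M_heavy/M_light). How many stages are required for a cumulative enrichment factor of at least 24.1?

115

Per stage α = (73.93/69.94)^(1/2) = 1.05705^0.5, giving ln α = 0.02774.
Need α^N ≥ 24.1 ⇒ N ≥ ln(24.1) / ln α = 3.182 / 0.02774 = 114.71.
Minimum whole number of stages: N = 115.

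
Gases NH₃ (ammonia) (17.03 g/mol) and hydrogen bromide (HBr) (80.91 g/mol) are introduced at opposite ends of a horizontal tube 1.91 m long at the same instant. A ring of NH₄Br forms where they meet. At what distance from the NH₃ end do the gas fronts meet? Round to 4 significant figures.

Graham's law gives d_NH₃/d_HBr = rate_NH₃/rate_HBr = √(M_HBr/M_NH₃) = √(80.91/17.03) = 2.180.
With d_NH₃ + d_HBr = 1.91 m, d_HBr = 1.91/(1 + 2.180) = 0.6007 m.
d_NH₃ = 1.91 − 0.6007 = 1.309 m.

1.309 m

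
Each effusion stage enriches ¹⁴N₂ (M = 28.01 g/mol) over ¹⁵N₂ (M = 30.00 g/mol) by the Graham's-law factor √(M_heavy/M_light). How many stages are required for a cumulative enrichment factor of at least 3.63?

38

Per stage α = (30.00/28.01)^(1/2) = 1.07105^0.5, giving ln α = 0.03432.
Need α^N ≥ 3.63 ⇒ N ≥ ln(3.63) / ln α = 1.289 / 0.03432 = 37.57.
Minimum whole number of stages: N = 38.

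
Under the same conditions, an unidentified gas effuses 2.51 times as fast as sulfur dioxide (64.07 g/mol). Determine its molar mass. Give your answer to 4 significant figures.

10.17 g/mol

Since effusion rate ∝ 1/√M, rate_X/rate_SO₂ = √(M_SO₂/M_X).
2.51 = √(64.07/M_X)
M_X = 64.07 / 2.51² = 64.07 / 6.300 = 10.17 g/mol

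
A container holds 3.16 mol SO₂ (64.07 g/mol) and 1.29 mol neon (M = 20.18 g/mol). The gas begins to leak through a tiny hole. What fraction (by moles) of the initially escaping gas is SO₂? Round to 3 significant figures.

Effusion rate of each component ∝ n_i/√M_i (partial pressure × 1/√M).
x_SO₂(eff) = (n_SO₂/√M_SO₂) / (n_SO₂/√M_SO₂ + n_Ne/√M_Ne)
= (3.16/√64.07) / (3.16/√64.07 + 1.29/√20.18) = 0.3948/(0.3948 + 0.2872) = 0.579.

0.579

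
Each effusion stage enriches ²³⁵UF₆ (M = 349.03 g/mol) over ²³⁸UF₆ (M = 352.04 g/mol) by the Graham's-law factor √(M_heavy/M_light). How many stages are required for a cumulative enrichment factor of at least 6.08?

With α = √(352.04/349.03) per stage, ln α = ½ ln(1.00862) = 0.004293.
Need α^N ≥ 6.08 ⇒ N ≥ ln(6.08) / ln α = 1.805 / 0.004293 = 420.41.
Rounding up, N = 421 stages.

421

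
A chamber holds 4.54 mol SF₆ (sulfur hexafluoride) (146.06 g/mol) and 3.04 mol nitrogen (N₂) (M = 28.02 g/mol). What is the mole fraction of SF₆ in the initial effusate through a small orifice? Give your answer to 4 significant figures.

Each component's effusion rate ∝ (its partial pressure)·(1/√M) ∝ n_i/√M_i.
Mole fraction of SF₆ in the effusate = (n_SF₆/√M_SF₆) / (n_SF₆/√M_SF₆ + n_N₂/√M_N₂)
= (4.54/√146.06) / (4.54/√146.06 + 3.04/√28.02) = 0.3757/(0.3757 + 0.5743) = 0.3954.

0.3954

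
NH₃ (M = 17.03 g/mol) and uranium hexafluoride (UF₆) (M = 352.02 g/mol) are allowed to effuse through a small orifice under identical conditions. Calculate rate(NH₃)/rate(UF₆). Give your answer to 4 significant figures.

4.546

Since effusion rate ∝ 1/√M, rate_NH₃/rate_UF₆ = √(M_UF₆/M_NH₃) = √(352.02/17.03) = √20.67 = 4.546.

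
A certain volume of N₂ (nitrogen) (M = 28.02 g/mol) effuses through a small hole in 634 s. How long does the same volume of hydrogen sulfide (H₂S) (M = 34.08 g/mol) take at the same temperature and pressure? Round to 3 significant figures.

Graham's law gives t_H₂S/t_N₂ = √(M_H₂S/M_N₂) = √(34.08/28.02) = √1.216 = 1.103.
So the time for H₂S is 634 × 1.103 = 699 s.

699 s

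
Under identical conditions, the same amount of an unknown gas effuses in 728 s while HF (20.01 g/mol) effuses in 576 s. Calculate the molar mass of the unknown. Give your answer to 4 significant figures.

31.96 g/mol

Since effusion rate ∝ 1/√M, t_X/t_HF = √(M_X/M_HF).
728/576 = 1.264 = √(M_X/20.01)
M_X = 20.01 × 1.264² = 20.01 × 1.597 = 31.96 g/mol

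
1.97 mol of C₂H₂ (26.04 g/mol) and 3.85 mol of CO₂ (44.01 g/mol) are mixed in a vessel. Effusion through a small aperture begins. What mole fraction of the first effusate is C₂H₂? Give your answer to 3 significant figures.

0.399

Rate_i ∝ x_i/√M_i (Graham's law weighted by mole fraction), so the effusate composition follows n_i/√M_i.
So x_C₂H₂ in the escaping gas = (n_C₂H₂/√M_C₂H₂) / Σ(n_i/√M_i)
= (1.97/√26.04) / (1.97/√26.04 + 3.85/√44.01) = 0.3861/(0.3861 + 0.5803) = 0.399.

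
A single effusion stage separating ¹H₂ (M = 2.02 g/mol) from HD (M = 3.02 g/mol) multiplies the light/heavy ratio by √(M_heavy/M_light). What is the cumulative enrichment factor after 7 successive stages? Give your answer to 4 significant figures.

4.086

Each stage multiplies the ratio by α = √(3.02/2.02), so after 7 stages the overall factor is α^7 = (3.02/2.02)^(7/2).
= 1.49505^(7/2) = 4.086.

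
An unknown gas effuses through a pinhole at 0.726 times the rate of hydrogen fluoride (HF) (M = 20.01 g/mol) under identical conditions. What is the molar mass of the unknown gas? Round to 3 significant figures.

38.0 g/mol

Graham's law gives rate_X/rate_HF = √(M_HF/M_X).
0.726 = √(20.01/M_X)
M_X = 20.01 / 0.726² = 20.01 / 0.5271 = 38.0 g/mol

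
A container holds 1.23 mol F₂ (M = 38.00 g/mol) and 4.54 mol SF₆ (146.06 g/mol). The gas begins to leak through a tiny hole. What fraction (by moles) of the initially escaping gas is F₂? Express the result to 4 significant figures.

The effusion rate of species i is ∝ p_i/√M_i ∝ n_i/√M_i.
So x_F₂ in the escaping gas = (n_F₂/√M_F₂) / Σ(n_i/√M_i)
= (1.23/√38.00) / (1.23/√38.00 + 4.54/√146.06) = 0.1995/(0.1995 + 0.3757) = 0.3469.

0.3469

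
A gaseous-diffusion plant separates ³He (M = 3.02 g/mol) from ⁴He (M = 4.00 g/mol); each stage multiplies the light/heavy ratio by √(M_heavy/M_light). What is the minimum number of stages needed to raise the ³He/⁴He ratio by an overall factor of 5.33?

12

Single-stage factor α = √(4.00/3.02), so ln α = ½ ln(1.32450) = 0.1405.
Need α^N ≥ 5.33 ⇒ N ≥ ln(5.33) / ln α = 1.673 / 0.1405 = 11.91.
Rounding up, N = 12 stages.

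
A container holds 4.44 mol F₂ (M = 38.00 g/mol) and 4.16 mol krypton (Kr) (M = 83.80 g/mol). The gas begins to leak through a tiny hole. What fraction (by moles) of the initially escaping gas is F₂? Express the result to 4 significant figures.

0.6131

Rate_i ∝ x_i/√M_i (Graham's law weighted by mole fraction), so the effusate composition follows n_i/√M_i.
Mole fraction of F₂ in the effusate = (n_F₂/√M_F₂) / (n_F₂/√M_F₂ + n_Kr/√M_Kr)
= (4.44/√38.00) / (4.44/√38.00 + 4.16/√83.80) = 0.7203/(0.7203 + 0.4544) = 0.6131.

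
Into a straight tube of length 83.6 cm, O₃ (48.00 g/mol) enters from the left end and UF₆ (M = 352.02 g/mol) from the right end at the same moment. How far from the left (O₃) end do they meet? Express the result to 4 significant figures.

61.05 cm

Distances travelled in equal time are proportional to diffusion rates, so d_O₃/d_UF₆ = √(M_UF₆/M_O₃) = √(352.02/48.00) = 2.708.
With d_O₃ + d_UF₆ = 83.6 cm, d_UF₆ = 83.6/(1 + 2.708) = 22.55 cm.
d_O₃ = 83.6 − 22.55 = 61.05 cm.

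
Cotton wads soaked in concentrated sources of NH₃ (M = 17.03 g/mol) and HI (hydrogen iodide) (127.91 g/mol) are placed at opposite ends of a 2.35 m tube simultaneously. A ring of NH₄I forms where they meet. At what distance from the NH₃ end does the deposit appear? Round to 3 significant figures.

1.72 m

The fronts meet when d_NH₃ + d_HI = L with d_NH₃/d_HI = √(M_HI/M_NH₃) (Graham's law). Here √(M_HI/M_NH₃) = √(127.91/17.03) = 2.741.
With d_NH₃ + d_HI = 2.35 m, d_HI = 2.35/(1 + 2.741) = 0.6282 m.
d_NH₃ = 2.35 − 0.6282 = 1.72 m.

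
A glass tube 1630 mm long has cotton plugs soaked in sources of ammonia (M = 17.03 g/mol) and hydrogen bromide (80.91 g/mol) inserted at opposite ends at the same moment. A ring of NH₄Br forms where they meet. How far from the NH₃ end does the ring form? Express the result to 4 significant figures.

1117 mm

In equal time, each gas travels a distance ∝ its rate ∝ 1/√M, so d_NH₃/d_HBr = √(M_HBr/M_NH₃) = √(80.91/17.03) = 2.180.
With d_NH₃ + d_HBr = 1630 mm, d_HBr = 1630/(1 + 2.180) = 512.6 mm.
d_NH₃ = 1630 − 512.6 = 1117 mm.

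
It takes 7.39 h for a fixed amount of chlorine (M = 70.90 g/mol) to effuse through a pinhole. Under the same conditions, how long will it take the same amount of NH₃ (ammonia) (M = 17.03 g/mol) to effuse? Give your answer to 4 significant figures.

3.622 h

Graham's law gives t_NH₃/t_Cl₂ = √(M_NH₃/M_Cl₂) = √(17.03/70.90) = √0.2402 = 0.4901.
So the time for NH₃ is 7.39 × 0.4901 = 3.622 h.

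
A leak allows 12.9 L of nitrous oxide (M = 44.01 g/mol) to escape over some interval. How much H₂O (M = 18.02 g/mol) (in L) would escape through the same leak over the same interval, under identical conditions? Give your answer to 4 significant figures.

Using Graham's law: rate_H₂O/rate_N₂O = √(M_N₂O/M_H₂O) = √(44.01/18.02) = √2.442 = 1.563.
So the volume for H₂O is 12.9 × 1.563 = 20.16 L.

20.16 L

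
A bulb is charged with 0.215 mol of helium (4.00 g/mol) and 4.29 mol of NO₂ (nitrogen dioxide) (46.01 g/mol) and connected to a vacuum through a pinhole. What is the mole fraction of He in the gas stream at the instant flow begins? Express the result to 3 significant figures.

0.145

Rate_i ∝ x_i/√M_i (Graham's law weighted by mole fraction), so the effusate composition follows n_i/√M_i.
So x_He in the escaping gas = (n_He/√M_He) / Σ(n_i/√M_i)
= (0.215/√4.00) / (0.215/√4.00 + 4.29/√46.01) = 0.1075/(0.1075 + 0.6325) = 0.145.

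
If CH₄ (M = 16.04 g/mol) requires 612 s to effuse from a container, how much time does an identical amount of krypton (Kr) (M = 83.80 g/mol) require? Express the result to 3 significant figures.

Using Graham's law: t_Kr/t_CH₄ = √(M_Kr/M_CH₄) = √(83.80/16.04) = √5.224 = 2.286.
So the time for Kr is 612 × 2.286 = 1400 s.

1400 s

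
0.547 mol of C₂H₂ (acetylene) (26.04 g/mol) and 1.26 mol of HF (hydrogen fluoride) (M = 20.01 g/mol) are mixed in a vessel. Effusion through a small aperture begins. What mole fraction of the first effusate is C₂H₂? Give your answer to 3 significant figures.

0.276

Each component's effusion rate ∝ (its partial pressure)·(1/√M) ∝ n_i/√M_i.
Mole fraction of C₂H₂ in the effusate = (n_C₂H₂/√M_C₂H₂) / (n_C₂H₂/√M_C₂H₂ + n_HF/√M_HF)
= (0.547/√26.04) / (0.547/√26.04 + 1.26/√20.01) = 0.1072/(0.1072 + 0.2817) = 0.276.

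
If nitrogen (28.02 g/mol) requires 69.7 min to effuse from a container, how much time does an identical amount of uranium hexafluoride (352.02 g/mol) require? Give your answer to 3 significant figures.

Using Graham's law: t_UF₆/t_N₂ = √(M_UF₆/M_N₂) = √(352.02/28.02) = √12.56 = 3.544.
So the time for UF₆ is 69.7 × 3.544 = 247 min.

247 min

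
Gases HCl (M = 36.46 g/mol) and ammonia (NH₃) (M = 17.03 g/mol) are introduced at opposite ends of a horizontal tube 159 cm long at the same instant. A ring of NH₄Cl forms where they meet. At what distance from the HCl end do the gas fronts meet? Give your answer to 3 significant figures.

64.6 cm

Distances travelled in equal time are proportional to diffusion rates, so d_HCl/d_NH₃ = √(M_NH₃/M_HCl) = √(17.03/36.46) = 0.6834.
With d_HCl + d_NH₃ = 159 cm, d_NH₃ = 159/(1 + 0.6834) = 94.45 cm.
d_HCl = 159 − 94.45 = 64.6 cm.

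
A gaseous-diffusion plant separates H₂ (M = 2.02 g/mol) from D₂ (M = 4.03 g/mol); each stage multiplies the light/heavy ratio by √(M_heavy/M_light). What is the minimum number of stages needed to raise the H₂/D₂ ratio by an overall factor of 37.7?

11

Single-stage factor α = √(4.03/2.02), so ln α = ½ ln(1.99505) = 0.3453.
Need α^N ≥ 37.7 ⇒ N ≥ ln(37.7) / ln α = 3.630 / 0.3453 = 10.51.
Rounding up, N = 11 stages.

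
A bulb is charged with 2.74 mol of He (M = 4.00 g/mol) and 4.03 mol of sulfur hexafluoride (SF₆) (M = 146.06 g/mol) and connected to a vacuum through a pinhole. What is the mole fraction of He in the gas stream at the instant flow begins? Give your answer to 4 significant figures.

Rate_i ∝ x_i/√M_i (Graham's law weighted by mole fraction), so the effusate composition follows n_i/√M_i.
x_He(eff) = (n_He/√M_He) / (n_He/√M_He + n_SF₆/√M_SF₆)
= (2.74/√4.00) / (2.74/√4.00 + 4.03/√146.06) = 1.370/(1.370 + 0.3335) = 0.8042.

0.8042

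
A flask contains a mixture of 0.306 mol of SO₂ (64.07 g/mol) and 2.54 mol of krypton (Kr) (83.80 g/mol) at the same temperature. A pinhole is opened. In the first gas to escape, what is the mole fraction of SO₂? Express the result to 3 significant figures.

0.121

The effusion rate of species i is ∝ p_i/√M_i ∝ n_i/√M_i.
So x_SO₂ in the escaping gas = (n_SO₂/√M_SO₂) / Σ(n_i/√M_i)
= (0.306/√64.07) / (0.306/√64.07 + 2.54/√83.80) = 0.03823/(0.03823 + 0.2775) = 0.121.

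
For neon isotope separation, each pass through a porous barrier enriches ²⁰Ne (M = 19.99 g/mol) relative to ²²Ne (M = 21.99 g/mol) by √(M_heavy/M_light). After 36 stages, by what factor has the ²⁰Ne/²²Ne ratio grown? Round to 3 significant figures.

Each stage multiplies the ratio by α = √(21.99/19.99), so after 36 stages the overall factor is α^36 = (21.99/19.99)^(36/2).
= 1.10005^18 = 5.56.

5.56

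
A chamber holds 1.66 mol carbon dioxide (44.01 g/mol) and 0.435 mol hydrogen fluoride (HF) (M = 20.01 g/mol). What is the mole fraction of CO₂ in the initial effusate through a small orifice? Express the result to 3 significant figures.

0.720

The effusion rate of species i is ∝ p_i/√M_i ∝ n_i/√M_i.
Mole fraction of CO₂ in the effusate = (n_CO₂/√M_CO₂) / (n_CO₂/√M_CO₂ + n_HF/√M_HF)
= (1.66/√44.01) / (1.66/√44.01 + 0.435/√20.01) = 0.2502/(0.2502 + 0.09724) = 0.720.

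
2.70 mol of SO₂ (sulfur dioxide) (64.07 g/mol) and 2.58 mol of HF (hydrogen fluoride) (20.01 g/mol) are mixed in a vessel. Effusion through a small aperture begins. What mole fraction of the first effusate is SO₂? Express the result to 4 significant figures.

0.3690

Rate_i ∝ x_i/√M_i (Graham's law weighted by mole fraction), so the effusate composition follows n_i/√M_i.
Mole fraction of SO₂ in the effusate = (n_SO₂/√M_SO₂) / (n_SO₂/√M_SO₂ + n_HF/√M_HF)
= (2.70/√64.07) / (2.70/√64.07 + 2.58/√20.01) = 0.3373/(0.3373 + 0.5768) = 0.3690.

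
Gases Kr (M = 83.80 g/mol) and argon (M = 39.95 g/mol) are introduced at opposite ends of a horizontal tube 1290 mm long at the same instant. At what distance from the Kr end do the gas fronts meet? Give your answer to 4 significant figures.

In equal time, each gas travels a distance ∝ its rate ∝ 1/√M, so d_Kr/d_Ar = √(M_Ar/M_Kr) = √(39.95/83.80) = 0.6905.
With d_Kr + d_Ar = 1290 mm, d_Ar = 1290/(1 + 0.6905) = 763.1 mm.
d_Kr = 1290 − 763.1 = 526.9 mm.

526.9 mm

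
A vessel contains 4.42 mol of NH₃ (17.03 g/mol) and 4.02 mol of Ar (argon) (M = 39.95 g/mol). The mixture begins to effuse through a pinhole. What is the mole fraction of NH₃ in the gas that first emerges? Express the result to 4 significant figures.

Effusion rate of each component ∝ n_i/√M_i (partial pressure × 1/√M).
So x_NH₃ in the escaping gas = (n_NH₃/√M_NH₃) / Σ(n_i/√M_i)
= (4.42/√17.03) / (4.42/√17.03 + 4.02/√39.95) = 1.071/(1.071 + 0.6360) = 0.6274.

0.6274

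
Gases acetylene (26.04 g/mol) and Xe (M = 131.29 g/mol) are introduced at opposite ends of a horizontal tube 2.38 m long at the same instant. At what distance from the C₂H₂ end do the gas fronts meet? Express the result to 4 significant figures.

1.647 m

In equal time, each gas travels a distance ∝ its rate ∝ 1/√M, so d_C₂H₂/d_Xe = √(M_Xe/M_C₂H₂) = √(131.29/26.04) = 2.245.
With d_C₂H₂ + d_Xe = 2.38 m, d_Xe = 2.38/(1 + 2.245) = 0.7333 m.
d_C₂H₂ = 2.38 − 0.7333 = 1.647 m.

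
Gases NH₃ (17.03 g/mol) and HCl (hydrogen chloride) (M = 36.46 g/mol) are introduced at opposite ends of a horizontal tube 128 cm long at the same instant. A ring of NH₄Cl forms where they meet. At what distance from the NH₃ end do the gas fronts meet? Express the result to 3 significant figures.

The fronts meet when d_NH₃ + d_HCl = L with d_NH₃/d_HCl = √(M_HCl/M_NH₃) (Graham's law). Here √(M_HCl/M_NH₃) = √(36.46/17.03) = 1.463.
With d_NH₃ + d_HCl = 128 cm, d_HCl = 128/(1 + 1.463) = 51.97 cm.
d_NH₃ = 128 − 51.97 = 76.0 cm.

76.0 cm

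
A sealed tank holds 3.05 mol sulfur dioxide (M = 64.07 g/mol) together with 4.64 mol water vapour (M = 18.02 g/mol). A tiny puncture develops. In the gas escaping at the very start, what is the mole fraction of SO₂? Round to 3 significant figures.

Rate_i ∝ x_i/√M_i (Graham's law weighted by mole fraction), so the effusate composition follows n_i/√M_i.
x_SO₂(eff) = (n_SO₂/√M_SO₂) / (n_SO₂/√M_SO₂ + n_H₂O/√M_H₂O)
= (3.05/√64.07) / (3.05/√64.07 + 4.64/√18.02) = 0.3810/(0.3810 + 1.093) = 0.258.

0.258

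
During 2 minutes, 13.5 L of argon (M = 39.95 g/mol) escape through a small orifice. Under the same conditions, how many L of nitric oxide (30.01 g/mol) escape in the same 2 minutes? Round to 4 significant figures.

By Graham's law, rate_NO/rate_Ar = √(M_Ar/M_NO) = √(39.95/30.01) = √1.331 = 1.154.
So the volume for NO is 13.5 × 1.154 = 15.58 L.

15.58 L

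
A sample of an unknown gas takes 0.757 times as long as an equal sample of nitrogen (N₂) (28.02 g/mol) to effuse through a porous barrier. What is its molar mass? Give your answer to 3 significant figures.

Graham's law gives t_X/t_N₂ = √(M_X/M_N₂).
0.757 = √(M_X/28.02)
M_X = 28.02 × 0.757² = 28.02 × 0.5730 = 16.1 g/mol

16.1 g/mol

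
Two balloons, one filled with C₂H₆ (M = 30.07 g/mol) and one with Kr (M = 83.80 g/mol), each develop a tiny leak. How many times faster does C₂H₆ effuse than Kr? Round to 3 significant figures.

Since effusion rate ∝ 1/√M, rate_C₂H₆/rate_Kr = √(M_Kr/M_C₂H₆) = √(83.80/30.07) = √2.787 = 1.67.

1.67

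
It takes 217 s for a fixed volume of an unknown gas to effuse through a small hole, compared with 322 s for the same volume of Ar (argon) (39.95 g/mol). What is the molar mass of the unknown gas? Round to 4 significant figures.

18.14 g/mol

By Graham's law, t_X/t_Ar = √(M_X/M_Ar).
217/322 = 0.6739 = √(M_X/39.95)
M_X = 39.95 × 0.6739² = 39.95 × 0.4542 = 18.14 g/mol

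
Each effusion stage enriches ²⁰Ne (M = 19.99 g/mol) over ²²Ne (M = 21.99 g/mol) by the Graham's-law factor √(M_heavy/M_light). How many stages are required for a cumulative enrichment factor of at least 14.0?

56

Per stage α = (21.99/19.99)^(1/2) = 1.10005^0.5, giving ln α = 0.04768.
Need α^N ≥ 14.0 ⇒ N ≥ ln(14.0) / ln α = 2.639 / 0.04768 = 55.35.
Rounding up, N = 56 stages.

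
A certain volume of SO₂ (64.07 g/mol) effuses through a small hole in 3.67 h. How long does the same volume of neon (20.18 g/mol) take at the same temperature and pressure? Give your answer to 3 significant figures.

By Graham's law, t_Ne/t_SO₂ = √(M_Ne/M_SO₂) = √(20.18/64.07) = √0.3150 = 0.5612.
So the time for Ne is 3.67 × 0.5612 = 2.06 h.

2.06 h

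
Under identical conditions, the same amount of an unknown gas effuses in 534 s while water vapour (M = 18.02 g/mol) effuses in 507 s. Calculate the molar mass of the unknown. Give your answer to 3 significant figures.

20.0 g/mol

Graham's law gives t_X/t_H₂O = √(M_X/M_H₂O).
534/507 = 1.053 = √(M_X/18.02)
M_X = 18.02 × 1.053² = 18.02 × 1.109 = 20.0 g/mol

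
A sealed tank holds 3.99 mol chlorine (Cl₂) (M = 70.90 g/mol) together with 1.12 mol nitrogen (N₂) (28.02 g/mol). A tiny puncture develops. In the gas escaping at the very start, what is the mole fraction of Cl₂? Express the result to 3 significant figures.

Each component's effusion rate ∝ (its partial pressure)·(1/√M) ∝ n_i/√M_i.
So x_Cl₂ in the escaping gas = (n_Cl₂/√M_Cl₂) / Σ(n_i/√M_i)
= (3.99/√70.90) / (3.99/√70.90 + 1.12/√28.02) = 0.4739/(0.4739 + 0.2116) = 0.691.

0.691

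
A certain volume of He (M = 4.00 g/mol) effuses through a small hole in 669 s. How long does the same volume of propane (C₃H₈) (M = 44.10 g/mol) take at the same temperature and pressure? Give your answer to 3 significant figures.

From Graham's law, t_C₃H₈/t_He = √(M_C₃H₈/M_He) = √(44.10/4.00) = √11.03 = 3.320.
So the time for C₃H₈ is 669 × 3.320 = 2220 s.

2220 s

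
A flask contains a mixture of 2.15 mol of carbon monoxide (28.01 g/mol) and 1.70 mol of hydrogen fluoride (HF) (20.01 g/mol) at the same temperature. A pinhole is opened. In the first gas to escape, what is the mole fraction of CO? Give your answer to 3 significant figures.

0.517

Each component's effusion rate ∝ (its partial pressure)·(1/√M) ∝ n_i/√M_i.
x_CO(eff) = (n_CO/√M_CO) / (n_CO/√M_CO + n_HF/√M_HF)
= (2.15/√28.01) / (2.15/√28.01 + 1.70/√20.01) = 0.4062/(0.4062 + 0.3800) = 0.517.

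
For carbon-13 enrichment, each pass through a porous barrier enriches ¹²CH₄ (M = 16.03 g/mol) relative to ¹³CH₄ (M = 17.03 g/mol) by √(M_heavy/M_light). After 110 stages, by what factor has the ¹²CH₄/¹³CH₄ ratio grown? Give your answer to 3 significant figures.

27.9

After 110 stages the ratio has grown by (√(17.03/16.03))^110 = (17.03/16.03)^(110/2).
= 1.06238^55 = 27.9.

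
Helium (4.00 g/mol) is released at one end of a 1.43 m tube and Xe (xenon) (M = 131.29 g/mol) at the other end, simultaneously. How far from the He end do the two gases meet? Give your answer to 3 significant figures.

In equal time, each gas travels a distance ∝ its rate ∝ 1/√M, so d_He/d_Xe = √(M_Xe/M_He) = √(131.29/4.00) = 5.729.
With d_He + d_Xe = 1.43 m, d_Xe = 1.43/(1 + 5.729) = 0.2125 m.
d_He = 1.43 − 0.2125 = 1.22 m.

1.22 m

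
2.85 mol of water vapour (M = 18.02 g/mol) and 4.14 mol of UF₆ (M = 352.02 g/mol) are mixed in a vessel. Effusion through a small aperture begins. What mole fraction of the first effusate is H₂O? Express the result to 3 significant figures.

Each component's effusion rate ∝ (its partial pressure)·(1/√M) ∝ n_i/√M_i.
Mole fraction of H₂O in the effusate = (n_H₂O/√M_H₂O) / (n_H₂O/√M_H₂O + n_UF₆/√M_UF₆)
= (2.85/√18.02) / (2.85/√18.02 + 4.14/√352.02) = 0.6714/(0.6714 + 0.2207) = 0.753.

0.753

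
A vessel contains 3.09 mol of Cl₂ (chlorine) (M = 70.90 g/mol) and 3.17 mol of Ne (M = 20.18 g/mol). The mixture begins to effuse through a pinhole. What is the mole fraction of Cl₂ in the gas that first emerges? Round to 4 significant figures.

Each component's effusion rate ∝ (its partial pressure)·(1/√M) ∝ n_i/√M_i.
So x_Cl₂ in the escaping gas = (n_Cl₂/√M_Cl₂) / Σ(n_i/√M_i)
= (3.09/√70.90) / (3.09/√70.90 + 3.17/√20.18) = 0.3670/(0.3670 + 0.7057) = 0.3421.

0.3421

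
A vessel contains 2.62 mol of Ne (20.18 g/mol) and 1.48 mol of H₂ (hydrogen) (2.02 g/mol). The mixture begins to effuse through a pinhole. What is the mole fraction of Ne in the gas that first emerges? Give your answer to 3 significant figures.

0.359

Effusion rate of each component ∝ n_i/√M_i (partial pressure × 1/√M).
Mole fraction of Ne in the effusate = (n_Ne/√M_Ne) / (n_Ne/√M_Ne + n_H₂/√M_H₂)
= (2.62/√20.18) / (2.62/√20.18 + 1.48/√2.02) = 0.5832/(0.5832 + 1.041) = 0.359.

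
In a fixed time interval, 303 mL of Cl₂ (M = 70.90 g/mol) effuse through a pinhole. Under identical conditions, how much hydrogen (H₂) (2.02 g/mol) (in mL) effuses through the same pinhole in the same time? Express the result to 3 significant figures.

1800 mL

Graham's law gives rate_H₂/rate_Cl₂ = √(M_Cl₂/M_H₂) = √(70.90/2.02) = √35.10 = 5.924.
So the volume for H₂ is 303 × 5.924 = 1800 mL.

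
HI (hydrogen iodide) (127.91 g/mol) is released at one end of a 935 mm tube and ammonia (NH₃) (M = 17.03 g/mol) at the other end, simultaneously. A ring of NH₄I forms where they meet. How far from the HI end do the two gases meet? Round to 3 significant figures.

The fronts meet when d_HI + d_NH₃ = L with d_HI/d_NH₃ = √(M_NH₃/M_HI) (Graham's law). Here √(M_NH₃/M_HI) = √(17.03/127.91) = 0.3649.
With d_HI + d_NH₃ = 935 mm, d_NH₃ = 935/(1 + 0.3649) = 685.0 mm.
d_HI = 935 − 685.0 = 250 mm.

250 mm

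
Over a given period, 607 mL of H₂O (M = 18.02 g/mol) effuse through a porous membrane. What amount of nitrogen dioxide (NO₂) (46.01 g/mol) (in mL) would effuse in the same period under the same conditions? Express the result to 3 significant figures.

By Graham's law, rate_NO₂/rate_H₂O = √(M_H₂O/M_NO₂) = √(18.02/46.01) = √0.3917 = 0.6258.
So the volume for NO₂ is 607 × 0.6258 = 380 mL.

380 mL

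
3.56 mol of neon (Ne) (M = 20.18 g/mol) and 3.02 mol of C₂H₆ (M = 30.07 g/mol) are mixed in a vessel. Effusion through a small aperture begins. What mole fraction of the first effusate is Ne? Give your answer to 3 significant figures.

0.590

Each component's effusion rate ∝ (its partial pressure)·(1/√M) ∝ n_i/√M_i.
Mole fraction of Ne in the effusate = (n_Ne/√M_Ne) / (n_Ne/√M_Ne + n_C₂H₆/√M_C₂H₆)
= (3.56/√20.18) / (3.56/√20.18 + 3.02/√30.07) = 0.7925/(0.7925 + 0.5507) = 0.590.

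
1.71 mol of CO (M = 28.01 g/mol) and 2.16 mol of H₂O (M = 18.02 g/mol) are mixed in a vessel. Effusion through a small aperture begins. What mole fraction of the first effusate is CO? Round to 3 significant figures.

0.388

Rate_i ∝ x_i/√M_i (Graham's law weighted by mole fraction), so the effusate composition follows n_i/√M_i.
So x_CO in the escaping gas = (n_CO/√M_CO) / Σ(n_i/√M_i)
= (1.71/√28.01) / (1.71/√28.01 + 2.16/√18.02) = 0.3231/(0.3231 + 0.5088) = 0.388.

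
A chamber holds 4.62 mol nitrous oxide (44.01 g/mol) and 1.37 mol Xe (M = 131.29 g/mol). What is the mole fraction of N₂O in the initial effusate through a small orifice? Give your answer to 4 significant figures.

Rate_i ∝ x_i/√M_i (Graham's law weighted by mole fraction), so the effusate composition follows n_i/√M_i.
x_N₂O(eff) = (n_N₂O/√M_N₂O) / (n_N₂O/√M_N₂O + n_Xe/√M_Xe)
= (4.62/√44.01) / (4.62/√44.01 + 1.37/√131.29) = 0.6964/(0.6964 + 0.1196) = 0.8535.

0.8535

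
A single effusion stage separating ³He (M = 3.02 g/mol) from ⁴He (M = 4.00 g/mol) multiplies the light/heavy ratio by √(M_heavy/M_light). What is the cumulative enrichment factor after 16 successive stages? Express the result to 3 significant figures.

After 16 stages the ratio has grown by (√(4.00/3.02))^16 = (4.00/3.02)^(16/2).
= 1.32450^8 = 9.47.

9.47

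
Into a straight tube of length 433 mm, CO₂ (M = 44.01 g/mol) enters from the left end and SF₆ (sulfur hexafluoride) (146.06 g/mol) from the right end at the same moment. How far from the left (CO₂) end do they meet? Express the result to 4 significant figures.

279.5 mm

The fronts meet when d_CO₂ + d_SF₆ = L with d_CO₂/d_SF₆ = √(M_SF₆/M_CO₂) (Graham's law). Here √(M_SF₆/M_CO₂) = √(146.06/44.01) = 1.822.
With d_CO₂ + d_SF₆ = 433 mm, d_SF₆ = 433/(1 + 1.822) = 153.5 mm.
d_CO₂ = 433 − 153.5 = 279.5 mm.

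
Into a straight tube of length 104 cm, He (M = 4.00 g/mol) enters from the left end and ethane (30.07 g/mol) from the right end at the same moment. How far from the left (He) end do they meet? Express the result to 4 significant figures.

76.21 cm

The fronts meet when d_He + d_C₂H₆ = L with d_He/d_C₂H₆ = √(M_C₂H₆/M_He) (Graham's law). Here √(M_C₂H₆/M_He) = √(30.07/4.00) = 2.742.
With d_He + d_C₂H₆ = 104 cm, d_C₂H₆ = 104/(1 + 2.742) = 27.79 cm.
d_He = 104 − 27.79 = 76.21 cm.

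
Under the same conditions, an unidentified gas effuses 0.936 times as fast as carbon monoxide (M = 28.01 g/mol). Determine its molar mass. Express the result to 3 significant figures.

From Graham's law, rate_X/rate_CO = √(M_CO/M_X).
0.936 = √(28.01/M_X)
M_X = 28.01 / 0.936² = 28.01 / 0.8761 = 32.0 g/mol

32.0 g/mol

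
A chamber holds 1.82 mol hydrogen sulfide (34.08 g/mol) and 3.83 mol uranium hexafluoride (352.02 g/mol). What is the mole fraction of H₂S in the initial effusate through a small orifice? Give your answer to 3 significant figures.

0.604

Each component's effusion rate ∝ (its partial pressure)·(1/√M) ∝ n_i/√M_i.
Mole fraction of H₂S in the effusate = (n_H₂S/√M_H₂S) / (n_H₂S/√M_H₂S + n_UF₆/√M_UF₆)
= (1.82/√34.08) / (1.82/√34.08 + 3.83/√352.02) = 0.3118/(0.3118 + 0.2041) = 0.604.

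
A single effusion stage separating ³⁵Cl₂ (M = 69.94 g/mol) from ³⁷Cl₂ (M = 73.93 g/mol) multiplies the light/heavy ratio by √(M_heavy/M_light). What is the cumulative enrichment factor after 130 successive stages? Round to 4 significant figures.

After 130 stages the ratio has grown by (√(73.93/69.94))^130 = (73.93/69.94)^(130/2).
= 1.05705^65 = 36.83.

36.83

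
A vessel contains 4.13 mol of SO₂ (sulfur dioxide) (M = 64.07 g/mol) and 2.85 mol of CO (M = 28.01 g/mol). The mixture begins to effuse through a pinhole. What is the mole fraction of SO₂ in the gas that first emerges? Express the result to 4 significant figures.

0.4893

Rate_i ∝ x_i/√M_i (Graham's law weighted by mole fraction), so the effusate composition follows n_i/√M_i.
Mole fraction of SO₂ in the effusate = (n_SO₂/√M_SO₂) / (n_SO₂/√M_SO₂ + n_CO/√M_CO)
= (4.13/√64.07) / (4.13/√64.07 + 2.85/√28.01) = 0.5160/(0.5160 + 0.5385) = 0.4893.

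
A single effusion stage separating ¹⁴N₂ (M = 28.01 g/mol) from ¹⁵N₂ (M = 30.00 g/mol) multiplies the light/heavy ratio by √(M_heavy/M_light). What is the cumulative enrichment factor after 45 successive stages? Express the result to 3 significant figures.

Overall factor = α^45 with α = √(30.00/28.01), i.e. (30.00/28.01)^(45/2).
= 1.07105^(45/2) = 4.68.

4.68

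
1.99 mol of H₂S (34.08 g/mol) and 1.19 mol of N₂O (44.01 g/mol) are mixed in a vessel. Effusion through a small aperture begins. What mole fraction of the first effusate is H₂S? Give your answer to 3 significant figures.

0.655

The effusion rate of species i is ∝ p_i/√M_i ∝ n_i/√M_i.
So x_H₂S in the escaping gas = (n_H₂S/√M_H₂S) / Σ(n_i/√M_i)
= (1.99/√34.08) / (1.99/√34.08 + 1.19/√44.01) = 0.3409/(0.3409 + 0.1794) = 0.655.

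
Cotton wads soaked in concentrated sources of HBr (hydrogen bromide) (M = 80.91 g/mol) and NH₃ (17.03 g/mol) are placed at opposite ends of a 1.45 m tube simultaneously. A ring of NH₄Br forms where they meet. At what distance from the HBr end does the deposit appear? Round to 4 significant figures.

0.4560 m

Graham's law gives d_HBr/d_NH₃ = rate_HBr/rate_NH₃ = √(M_NH₃/M_HBr) = √(17.03/80.91) = 0.4588.
With d_HBr + d_NH₃ = 1.45 m, d_NH₃ = 1.45/(1 + 0.4588) = 0.9940 m.
d_HBr = 1.45 − 0.9940 = 0.4560 m.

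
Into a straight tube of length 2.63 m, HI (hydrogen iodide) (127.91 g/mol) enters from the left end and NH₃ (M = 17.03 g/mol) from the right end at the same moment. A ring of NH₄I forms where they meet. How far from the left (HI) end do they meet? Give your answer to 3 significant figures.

0.703 m

Graham's law gives d_HI/d_NH₃ = rate_HI/rate_NH₃ = √(M_NH₃/M_HI) = √(17.03/127.91) = 0.3649.
With d_HI + d_NH₃ = 2.63 m, d_NH₃ = 2.63/(1 + 0.3649) = 1.927 m.
d_HI = 2.63 − 1.927 = 0.703 m.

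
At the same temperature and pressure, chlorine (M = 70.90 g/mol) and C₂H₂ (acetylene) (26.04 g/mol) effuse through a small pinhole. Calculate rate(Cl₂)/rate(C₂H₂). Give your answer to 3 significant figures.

0.606

By Graham's law, rate_Cl₂/rate_C₂H₂ = √(M_C₂H₂/M_Cl₂) = √(26.04/70.90) = √0.3673 = 0.606.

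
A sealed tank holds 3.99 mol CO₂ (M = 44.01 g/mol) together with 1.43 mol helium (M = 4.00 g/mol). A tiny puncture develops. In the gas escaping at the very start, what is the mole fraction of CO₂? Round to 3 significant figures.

0.457

Rate_i ∝ x_i/√M_i (Graham's law weighted by mole fraction), so the effusate composition follows n_i/√M_i.
So x_CO₂ in the escaping gas = (n_CO₂/√M_CO₂) / Σ(n_i/√M_i)
= (3.99/√44.01) / (3.99/√44.01 + 1.43/√4.00) = 0.6014/(0.6014 + 0.7150) = 0.457.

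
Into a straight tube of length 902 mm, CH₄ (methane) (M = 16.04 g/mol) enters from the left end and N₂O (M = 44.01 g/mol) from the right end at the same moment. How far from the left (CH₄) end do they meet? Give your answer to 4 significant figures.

The fronts meet when d_CH₄ + d_N₂O = L with d_CH₄/d_N₂O = √(M_N₂O/M_CH₄) (Graham's law). Here √(M_N₂O/M_CH₄) = √(44.01/16.04) = 1.656.
With d_CH₄ + d_N₂O = 902 mm, d_N₂O = 902/(1 + 1.656) = 339.6 mm.
d_CH₄ = 902 − 339.6 = 562.4 mm.

562.4 mm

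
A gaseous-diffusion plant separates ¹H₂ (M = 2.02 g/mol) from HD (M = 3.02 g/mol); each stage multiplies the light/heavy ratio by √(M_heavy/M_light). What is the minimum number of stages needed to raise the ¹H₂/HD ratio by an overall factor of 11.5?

13

With α = √(3.02/2.02) per stage, ln α = ½ ln(1.49505) = 0.2011.
Need α^N ≥ 11.5 ⇒ N ≥ ln(11.5) / ln α = 2.442 / 0.2011 = 12.15.
Minimum whole number of stages: N = 13.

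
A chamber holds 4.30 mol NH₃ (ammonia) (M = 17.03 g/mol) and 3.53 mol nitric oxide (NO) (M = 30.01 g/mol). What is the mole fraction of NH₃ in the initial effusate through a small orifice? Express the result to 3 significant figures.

Effusion rate of each component ∝ n_i/√M_i (partial pressure × 1/√M).
So x_NH₃ in the escaping gas = (n_NH₃/√M_NH₃) / Σ(n_i/√M_i)
= (4.30/√17.03) / (4.30/√17.03 + 3.53/√30.01) = 1.042/(1.042 + 0.6444) = 0.618.

0.618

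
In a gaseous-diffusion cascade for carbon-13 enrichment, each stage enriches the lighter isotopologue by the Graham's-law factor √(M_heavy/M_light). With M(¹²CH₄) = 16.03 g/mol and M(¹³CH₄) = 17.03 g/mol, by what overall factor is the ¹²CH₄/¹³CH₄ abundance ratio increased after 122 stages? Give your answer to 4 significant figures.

40.10

After 122 stages the ratio has grown by (√(17.03/16.03))^122 = (17.03/16.03)^(122/2).
= 1.06238^61 = 40.10.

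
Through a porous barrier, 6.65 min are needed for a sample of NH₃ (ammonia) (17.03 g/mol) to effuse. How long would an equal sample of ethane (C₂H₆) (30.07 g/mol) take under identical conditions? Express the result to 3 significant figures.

8.84 min

Since effusion rate ∝ 1/√M, t_C₂H₆/t_NH₃ = √(M_C₂H₆/M_NH₃) = √(30.07/17.03) = √1.766 = 1.329.
So the time for C₂H₆ is 6.65 × 1.329 = 8.84 min.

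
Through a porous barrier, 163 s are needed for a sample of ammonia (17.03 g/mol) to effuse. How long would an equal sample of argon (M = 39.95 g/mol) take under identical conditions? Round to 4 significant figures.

By Graham's law, t_Ar/t_NH₃ = √(M_Ar/M_NH₃) = √(39.95/17.03) = √2.346 = 1.532.
So the time for Ar is 163 × 1.532 = 249.7 s.

249.7 s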